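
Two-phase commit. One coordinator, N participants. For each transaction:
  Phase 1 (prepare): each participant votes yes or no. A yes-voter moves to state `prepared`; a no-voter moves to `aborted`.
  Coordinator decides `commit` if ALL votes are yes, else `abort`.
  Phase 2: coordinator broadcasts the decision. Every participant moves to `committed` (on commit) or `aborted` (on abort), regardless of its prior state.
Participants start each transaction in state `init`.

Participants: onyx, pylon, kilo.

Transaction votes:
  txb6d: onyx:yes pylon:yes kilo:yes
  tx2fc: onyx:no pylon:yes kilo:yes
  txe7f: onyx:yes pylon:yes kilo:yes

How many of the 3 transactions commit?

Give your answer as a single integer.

Answer: 2

Derivation:
txb6d: all yes -> commit (commits=1)
tx2fc: no from onyx -> abort (commits=1)
txe7f: all yes -> commit (commits=2)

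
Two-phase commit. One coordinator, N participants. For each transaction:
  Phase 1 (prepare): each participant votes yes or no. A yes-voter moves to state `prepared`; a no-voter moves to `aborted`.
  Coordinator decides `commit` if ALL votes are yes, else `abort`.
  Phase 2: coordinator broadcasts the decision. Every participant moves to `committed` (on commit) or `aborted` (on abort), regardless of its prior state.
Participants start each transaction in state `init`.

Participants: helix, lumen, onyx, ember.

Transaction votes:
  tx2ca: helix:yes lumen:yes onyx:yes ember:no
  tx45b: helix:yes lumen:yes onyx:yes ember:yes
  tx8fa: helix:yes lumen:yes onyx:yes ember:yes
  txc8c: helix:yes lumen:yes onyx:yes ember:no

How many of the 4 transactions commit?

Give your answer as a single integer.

Answer: 2

Derivation:
tx2ca: no from ember -> abort (commits=0)
tx45b: all yes -> commit (commits=1)
tx8fa: all yes -> commit (commits=2)
txc8c: no from ember -> abort (commits=2)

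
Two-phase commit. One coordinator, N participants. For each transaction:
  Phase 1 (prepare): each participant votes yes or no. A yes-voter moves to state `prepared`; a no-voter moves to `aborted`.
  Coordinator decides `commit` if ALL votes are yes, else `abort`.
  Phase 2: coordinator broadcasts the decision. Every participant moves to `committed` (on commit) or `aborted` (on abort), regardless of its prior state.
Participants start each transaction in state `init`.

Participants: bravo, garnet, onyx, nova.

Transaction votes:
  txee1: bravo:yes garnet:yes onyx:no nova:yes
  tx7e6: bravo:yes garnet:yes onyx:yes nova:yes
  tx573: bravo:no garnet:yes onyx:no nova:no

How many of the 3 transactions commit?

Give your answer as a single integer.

txee1: no from onyx -> abort (commits=0)
tx7e6: all yes -> commit (commits=1)
tx573: no from bravo, onyx, nova -> abort (commits=1)

Answer: 1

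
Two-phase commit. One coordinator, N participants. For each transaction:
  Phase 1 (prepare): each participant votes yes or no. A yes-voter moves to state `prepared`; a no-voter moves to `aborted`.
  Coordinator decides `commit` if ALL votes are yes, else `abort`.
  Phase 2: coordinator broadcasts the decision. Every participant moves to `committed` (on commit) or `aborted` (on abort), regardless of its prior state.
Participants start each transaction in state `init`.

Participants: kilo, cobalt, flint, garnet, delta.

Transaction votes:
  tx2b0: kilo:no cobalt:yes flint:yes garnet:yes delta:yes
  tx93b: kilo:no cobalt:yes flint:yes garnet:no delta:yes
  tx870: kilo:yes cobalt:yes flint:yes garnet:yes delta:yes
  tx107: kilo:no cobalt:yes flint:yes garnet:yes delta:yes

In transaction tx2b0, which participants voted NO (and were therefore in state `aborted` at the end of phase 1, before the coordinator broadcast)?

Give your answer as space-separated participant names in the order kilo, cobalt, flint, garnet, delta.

Txn tx2b0 phase 1: kilo no -> aborted; cobalt yes -> prepared; flint yes -> prepared; garnet yes -> prepared; delta yes -> prepared

Answer: kilo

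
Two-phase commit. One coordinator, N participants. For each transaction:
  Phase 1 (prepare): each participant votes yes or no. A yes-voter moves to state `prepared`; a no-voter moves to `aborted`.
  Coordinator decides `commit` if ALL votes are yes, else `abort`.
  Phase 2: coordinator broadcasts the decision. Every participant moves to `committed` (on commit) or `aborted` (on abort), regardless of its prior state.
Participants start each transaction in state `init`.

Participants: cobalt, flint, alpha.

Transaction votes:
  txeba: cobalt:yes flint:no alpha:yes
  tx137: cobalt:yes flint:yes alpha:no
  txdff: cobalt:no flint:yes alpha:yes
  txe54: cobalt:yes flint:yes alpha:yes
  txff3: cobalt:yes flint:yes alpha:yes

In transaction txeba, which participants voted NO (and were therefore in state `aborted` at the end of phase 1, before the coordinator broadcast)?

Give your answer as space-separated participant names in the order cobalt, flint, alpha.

Txn txeba phase 1: cobalt yes -> prepared; flint no -> aborted; alpha yes -> prepared

Answer: flint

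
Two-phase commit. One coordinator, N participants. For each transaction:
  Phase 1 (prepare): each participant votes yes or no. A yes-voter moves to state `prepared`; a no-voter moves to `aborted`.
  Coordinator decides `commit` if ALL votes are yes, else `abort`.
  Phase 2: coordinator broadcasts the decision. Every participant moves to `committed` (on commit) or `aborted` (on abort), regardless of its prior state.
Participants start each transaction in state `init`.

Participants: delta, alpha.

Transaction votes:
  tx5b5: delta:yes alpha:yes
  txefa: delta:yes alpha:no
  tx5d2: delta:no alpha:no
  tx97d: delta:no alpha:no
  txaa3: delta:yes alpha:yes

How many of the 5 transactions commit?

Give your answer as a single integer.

tx5b5: all yes -> commit (commits=1)
txefa: no from alpha -> abort (commits=1)
tx5d2: no from delta, alpha -> abort (commits=1)
tx97d: no from delta, alpha -> abort (commits=1)
txaa3: all yes -> commit (commits=2)

Answer: 2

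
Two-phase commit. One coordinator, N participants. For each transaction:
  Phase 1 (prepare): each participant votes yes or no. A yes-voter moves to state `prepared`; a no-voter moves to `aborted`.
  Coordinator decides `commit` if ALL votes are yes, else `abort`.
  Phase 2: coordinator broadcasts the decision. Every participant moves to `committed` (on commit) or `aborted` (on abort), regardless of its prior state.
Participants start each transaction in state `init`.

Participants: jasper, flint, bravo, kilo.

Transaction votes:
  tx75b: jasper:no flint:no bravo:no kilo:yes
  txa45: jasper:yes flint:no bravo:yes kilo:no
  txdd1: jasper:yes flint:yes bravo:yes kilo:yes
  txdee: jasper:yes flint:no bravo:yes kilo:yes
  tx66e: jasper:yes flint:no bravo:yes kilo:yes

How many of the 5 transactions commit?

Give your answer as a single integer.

Answer: 1

Derivation:
tx75b: no from jasper, flint, bravo -> abort (commits=0)
txa45: no from flint, kilo -> abort (commits=0)
txdd1: all yes -> commit (commits=1)
txdee: no from flint -> abort (commits=1)
tx66e: no from flint -> abort (commits=1)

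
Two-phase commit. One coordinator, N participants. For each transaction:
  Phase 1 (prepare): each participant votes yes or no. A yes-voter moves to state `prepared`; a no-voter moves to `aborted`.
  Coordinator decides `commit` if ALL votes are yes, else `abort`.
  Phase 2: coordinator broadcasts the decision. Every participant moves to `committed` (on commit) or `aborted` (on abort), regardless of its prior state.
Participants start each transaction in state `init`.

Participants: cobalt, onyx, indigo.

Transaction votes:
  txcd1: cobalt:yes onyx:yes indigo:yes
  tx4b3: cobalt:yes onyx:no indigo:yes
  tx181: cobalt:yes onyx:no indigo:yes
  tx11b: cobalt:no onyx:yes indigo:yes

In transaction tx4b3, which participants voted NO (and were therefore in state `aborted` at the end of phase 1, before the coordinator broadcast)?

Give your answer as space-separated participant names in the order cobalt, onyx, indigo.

Txn tx4b3 phase 1: cobalt yes -> prepared; onyx no -> aborted; indigo yes -> prepared

Answer: onyx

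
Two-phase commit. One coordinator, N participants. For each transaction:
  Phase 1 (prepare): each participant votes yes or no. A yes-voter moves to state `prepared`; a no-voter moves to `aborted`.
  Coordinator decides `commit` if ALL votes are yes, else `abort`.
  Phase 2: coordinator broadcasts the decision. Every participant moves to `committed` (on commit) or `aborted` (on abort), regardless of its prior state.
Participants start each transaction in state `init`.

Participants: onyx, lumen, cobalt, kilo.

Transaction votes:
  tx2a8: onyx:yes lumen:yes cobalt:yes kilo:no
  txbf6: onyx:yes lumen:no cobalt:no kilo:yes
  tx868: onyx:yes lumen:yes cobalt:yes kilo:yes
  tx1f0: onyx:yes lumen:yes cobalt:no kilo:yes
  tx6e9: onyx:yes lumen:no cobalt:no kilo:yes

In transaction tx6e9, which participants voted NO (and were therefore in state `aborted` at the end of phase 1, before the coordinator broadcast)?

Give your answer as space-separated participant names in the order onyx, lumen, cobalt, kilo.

Txn tx6e9 phase 1: onyx yes -> prepared; lumen no -> aborted; cobalt no -> aborted; kilo yes -> prepared

Answer: lumen cobalt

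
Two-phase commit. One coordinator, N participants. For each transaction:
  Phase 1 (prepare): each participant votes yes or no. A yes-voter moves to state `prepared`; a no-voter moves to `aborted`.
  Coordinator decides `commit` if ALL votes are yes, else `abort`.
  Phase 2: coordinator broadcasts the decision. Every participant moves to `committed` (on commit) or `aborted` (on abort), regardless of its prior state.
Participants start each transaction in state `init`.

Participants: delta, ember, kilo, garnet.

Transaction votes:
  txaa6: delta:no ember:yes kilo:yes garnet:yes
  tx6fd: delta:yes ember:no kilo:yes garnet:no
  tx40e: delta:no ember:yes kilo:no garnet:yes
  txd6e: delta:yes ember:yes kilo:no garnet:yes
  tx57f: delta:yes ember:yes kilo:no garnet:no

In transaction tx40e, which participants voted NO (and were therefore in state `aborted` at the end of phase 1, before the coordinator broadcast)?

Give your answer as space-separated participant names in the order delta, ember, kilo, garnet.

Answer: delta kilo

Derivation:
Txn tx40e phase 1: delta no -> aborted; ember yes -> prepared; kilo no -> aborted; garnet yes -> prepared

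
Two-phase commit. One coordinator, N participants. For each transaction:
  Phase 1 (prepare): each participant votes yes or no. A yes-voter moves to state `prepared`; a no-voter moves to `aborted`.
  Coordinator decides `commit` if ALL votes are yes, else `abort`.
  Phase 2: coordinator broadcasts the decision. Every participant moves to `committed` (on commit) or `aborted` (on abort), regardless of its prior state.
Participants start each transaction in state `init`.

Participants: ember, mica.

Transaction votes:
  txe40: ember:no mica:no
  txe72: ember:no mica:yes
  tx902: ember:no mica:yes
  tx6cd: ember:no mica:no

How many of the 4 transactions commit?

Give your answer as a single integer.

Answer: 0

Derivation:
txe40: no from ember, mica -> abort (commits=0)
txe72: no from ember -> abort (commits=0)
tx902: no from ember -> abort (commits=0)
tx6cd: no from ember, mica -> abort (commits=0)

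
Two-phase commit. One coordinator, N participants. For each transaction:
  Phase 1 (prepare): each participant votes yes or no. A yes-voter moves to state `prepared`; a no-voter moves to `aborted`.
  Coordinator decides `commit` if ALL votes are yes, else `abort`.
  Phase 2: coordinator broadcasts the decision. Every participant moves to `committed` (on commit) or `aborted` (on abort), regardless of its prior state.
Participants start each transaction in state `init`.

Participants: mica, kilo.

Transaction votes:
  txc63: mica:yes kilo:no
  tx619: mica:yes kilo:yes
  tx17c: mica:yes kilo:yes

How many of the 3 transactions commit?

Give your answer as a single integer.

txc63: no from kilo -> abort (commits=0)
tx619: all yes -> commit (commits=1)
tx17c: all yes -> commit (commits=2)

Answer: 2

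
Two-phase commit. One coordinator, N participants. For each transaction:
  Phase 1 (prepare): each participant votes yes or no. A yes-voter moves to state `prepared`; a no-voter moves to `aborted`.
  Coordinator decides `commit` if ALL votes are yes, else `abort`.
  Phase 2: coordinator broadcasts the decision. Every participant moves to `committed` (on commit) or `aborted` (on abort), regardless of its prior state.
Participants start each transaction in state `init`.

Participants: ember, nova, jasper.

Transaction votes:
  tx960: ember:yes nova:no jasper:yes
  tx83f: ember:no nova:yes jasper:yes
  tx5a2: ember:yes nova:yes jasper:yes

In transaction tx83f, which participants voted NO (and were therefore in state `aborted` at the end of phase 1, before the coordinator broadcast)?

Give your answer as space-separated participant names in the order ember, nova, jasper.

Txn tx83f phase 1: ember no -> aborted; nova yes -> prepared; jasper yes -> prepared

Answer: ember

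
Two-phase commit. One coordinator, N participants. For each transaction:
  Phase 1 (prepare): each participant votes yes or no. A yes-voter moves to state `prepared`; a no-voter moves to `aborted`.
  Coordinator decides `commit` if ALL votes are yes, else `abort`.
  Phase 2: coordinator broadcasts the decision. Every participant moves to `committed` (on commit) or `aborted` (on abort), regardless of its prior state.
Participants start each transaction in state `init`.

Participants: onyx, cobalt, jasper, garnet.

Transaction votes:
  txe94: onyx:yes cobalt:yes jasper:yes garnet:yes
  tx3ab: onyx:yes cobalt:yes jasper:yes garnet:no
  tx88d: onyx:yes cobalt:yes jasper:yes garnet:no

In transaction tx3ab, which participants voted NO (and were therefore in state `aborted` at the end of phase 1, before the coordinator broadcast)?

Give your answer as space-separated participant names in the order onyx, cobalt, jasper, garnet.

Answer: garnet

Derivation:
Txn tx3ab phase 1: onyx yes -> prepared; cobalt yes -> prepared; jasper yes -> prepared; garnet no -> aborted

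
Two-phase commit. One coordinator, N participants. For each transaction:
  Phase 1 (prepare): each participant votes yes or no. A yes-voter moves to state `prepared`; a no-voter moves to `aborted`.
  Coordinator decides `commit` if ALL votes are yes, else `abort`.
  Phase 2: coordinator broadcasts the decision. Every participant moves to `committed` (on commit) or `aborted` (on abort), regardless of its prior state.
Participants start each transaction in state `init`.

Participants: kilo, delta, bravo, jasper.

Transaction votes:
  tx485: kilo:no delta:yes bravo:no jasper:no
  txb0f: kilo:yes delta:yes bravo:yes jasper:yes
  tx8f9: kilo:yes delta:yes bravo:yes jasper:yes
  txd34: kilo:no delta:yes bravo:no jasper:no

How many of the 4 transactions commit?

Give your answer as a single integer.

Answer: 2

Derivation:
tx485: no from kilo, bravo, jasper -> abort (commits=0)
txb0f: all yes -> commit (commits=1)
tx8f9: all yes -> commit (commits=2)
txd34: no from kilo, bravo, jasper -> abort (commits=2)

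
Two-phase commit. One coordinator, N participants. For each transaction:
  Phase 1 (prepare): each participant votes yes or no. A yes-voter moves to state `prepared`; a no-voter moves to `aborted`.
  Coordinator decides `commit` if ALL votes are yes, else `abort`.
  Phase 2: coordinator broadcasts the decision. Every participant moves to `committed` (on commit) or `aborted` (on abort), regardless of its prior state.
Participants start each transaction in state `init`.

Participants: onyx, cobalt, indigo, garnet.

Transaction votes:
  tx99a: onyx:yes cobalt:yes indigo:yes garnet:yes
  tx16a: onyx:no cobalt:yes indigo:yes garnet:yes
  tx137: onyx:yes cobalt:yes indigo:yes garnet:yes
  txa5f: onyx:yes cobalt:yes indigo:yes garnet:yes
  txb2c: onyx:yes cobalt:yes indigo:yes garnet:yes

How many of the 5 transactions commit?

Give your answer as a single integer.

Answer: 4

Derivation:
tx99a: all yes -> commit (commits=1)
tx16a: no from onyx -> abort (commits=1)
tx137: all yes -> commit (commits=2)
txa5f: all yes -> commit (commits=3)
txb2c: all yes -> commit (commits=4)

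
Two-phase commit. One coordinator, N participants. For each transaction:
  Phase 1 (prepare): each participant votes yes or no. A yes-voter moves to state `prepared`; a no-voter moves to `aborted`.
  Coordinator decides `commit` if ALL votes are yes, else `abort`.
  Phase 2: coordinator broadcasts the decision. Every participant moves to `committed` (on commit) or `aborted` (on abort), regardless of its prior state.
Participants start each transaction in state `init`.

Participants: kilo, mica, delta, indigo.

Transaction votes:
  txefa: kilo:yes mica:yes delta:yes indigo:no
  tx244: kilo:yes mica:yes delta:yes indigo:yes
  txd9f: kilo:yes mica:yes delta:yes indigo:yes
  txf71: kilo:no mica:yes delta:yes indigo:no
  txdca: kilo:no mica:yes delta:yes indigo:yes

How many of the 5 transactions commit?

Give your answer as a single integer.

txefa: no from indigo -> abort (commits=0)
tx244: all yes -> commit (commits=1)
txd9f: all yes -> commit (commits=2)
txf71: no from kilo, indigo -> abort (commits=2)
txdca: no from kilo -> abort (commits=2)

Answer: 2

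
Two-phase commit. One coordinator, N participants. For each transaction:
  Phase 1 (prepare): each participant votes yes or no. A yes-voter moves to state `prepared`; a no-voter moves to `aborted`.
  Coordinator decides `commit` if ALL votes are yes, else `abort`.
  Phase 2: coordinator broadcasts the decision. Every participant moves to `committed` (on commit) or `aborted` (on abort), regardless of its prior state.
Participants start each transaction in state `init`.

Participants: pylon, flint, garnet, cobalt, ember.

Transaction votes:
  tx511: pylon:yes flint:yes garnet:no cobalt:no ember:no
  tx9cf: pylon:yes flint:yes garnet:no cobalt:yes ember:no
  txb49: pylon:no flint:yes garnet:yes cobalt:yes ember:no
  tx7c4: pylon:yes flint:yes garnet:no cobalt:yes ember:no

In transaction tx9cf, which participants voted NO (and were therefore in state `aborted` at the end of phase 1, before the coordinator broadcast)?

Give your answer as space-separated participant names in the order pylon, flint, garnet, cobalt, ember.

Txn tx9cf phase 1: pylon yes -> prepared; flint yes -> prepared; garnet no -> aborted; cobalt yes -> prepared; ember no -> aborted

Answer: garnet ember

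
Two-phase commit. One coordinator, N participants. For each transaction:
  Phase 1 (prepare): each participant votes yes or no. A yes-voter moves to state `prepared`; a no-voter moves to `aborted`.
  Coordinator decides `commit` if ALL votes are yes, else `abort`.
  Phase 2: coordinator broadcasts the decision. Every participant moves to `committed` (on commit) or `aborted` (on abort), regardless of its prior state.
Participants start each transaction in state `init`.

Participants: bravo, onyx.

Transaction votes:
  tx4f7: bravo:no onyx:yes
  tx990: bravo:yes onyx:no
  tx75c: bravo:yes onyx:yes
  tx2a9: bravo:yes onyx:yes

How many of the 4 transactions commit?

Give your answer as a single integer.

tx4f7: no from bravo -> abort (commits=0)
tx990: no from onyx -> abort (commits=0)
tx75c: all yes -> commit (commits=1)
tx2a9: all yes -> commit (commits=2)

Answer: 2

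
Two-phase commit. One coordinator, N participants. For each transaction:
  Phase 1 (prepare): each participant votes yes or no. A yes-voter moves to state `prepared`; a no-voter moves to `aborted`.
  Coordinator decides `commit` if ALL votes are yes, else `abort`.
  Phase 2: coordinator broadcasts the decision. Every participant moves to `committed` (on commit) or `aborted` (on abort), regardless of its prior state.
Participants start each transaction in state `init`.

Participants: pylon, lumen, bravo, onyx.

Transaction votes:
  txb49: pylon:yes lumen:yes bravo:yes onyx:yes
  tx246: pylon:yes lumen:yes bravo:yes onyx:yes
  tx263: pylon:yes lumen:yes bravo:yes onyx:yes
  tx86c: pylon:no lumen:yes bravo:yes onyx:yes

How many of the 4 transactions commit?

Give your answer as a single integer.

txb49: all yes -> commit (commits=1)
tx246: all yes -> commit (commits=2)
tx263: all yes -> commit (commits=3)
tx86c: no from pylon -> abort (commits=3)

Answer: 3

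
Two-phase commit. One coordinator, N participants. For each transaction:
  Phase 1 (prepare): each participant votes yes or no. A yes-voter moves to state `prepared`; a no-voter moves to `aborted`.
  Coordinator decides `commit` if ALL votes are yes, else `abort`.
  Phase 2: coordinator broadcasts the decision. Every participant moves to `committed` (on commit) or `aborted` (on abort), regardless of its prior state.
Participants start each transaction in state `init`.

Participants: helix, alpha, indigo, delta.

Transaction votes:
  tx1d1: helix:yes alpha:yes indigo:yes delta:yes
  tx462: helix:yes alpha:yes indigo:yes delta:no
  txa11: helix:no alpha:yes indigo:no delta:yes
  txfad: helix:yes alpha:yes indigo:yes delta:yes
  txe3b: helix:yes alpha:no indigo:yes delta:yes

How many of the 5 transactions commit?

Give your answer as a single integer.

tx1d1: all yes -> commit (commits=1)
tx462: no from delta -> abort (commits=1)
txa11: no from helix, indigo -> abort (commits=1)
txfad: all yes -> commit (commits=2)
txe3b: no from alpha -> abort (commits=2)

Answer: 2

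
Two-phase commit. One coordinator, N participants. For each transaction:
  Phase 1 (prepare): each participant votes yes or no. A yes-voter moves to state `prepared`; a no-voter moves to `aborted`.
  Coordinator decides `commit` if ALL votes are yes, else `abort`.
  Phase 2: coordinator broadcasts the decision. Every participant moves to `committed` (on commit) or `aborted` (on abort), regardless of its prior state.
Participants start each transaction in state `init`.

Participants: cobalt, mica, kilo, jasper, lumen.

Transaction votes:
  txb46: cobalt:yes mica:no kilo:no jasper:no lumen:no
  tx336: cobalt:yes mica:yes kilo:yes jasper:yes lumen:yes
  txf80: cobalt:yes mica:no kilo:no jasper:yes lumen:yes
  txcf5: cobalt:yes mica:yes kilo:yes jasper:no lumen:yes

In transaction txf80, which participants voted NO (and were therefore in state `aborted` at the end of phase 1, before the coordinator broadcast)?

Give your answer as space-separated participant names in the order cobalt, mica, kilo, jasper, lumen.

Txn txf80 phase 1: cobalt yes -> prepared; mica no -> aborted; kilo no -> aborted; jasper yes -> prepared; lumen yes -> prepared

Answer: mica kilo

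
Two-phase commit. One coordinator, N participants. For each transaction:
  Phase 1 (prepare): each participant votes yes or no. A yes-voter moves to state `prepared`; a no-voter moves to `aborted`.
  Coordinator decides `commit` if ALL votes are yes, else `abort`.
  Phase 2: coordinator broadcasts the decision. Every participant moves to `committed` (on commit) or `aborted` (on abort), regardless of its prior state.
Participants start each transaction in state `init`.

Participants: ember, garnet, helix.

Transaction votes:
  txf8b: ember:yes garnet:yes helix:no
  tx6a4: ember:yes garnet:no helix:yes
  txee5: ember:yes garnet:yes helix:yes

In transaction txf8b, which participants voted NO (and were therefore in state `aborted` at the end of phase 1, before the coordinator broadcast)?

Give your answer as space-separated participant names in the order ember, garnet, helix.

Answer: helix

Derivation:
Txn txf8b phase 1: ember yes -> prepared; garnet yes -> prepared; helix no -> aborted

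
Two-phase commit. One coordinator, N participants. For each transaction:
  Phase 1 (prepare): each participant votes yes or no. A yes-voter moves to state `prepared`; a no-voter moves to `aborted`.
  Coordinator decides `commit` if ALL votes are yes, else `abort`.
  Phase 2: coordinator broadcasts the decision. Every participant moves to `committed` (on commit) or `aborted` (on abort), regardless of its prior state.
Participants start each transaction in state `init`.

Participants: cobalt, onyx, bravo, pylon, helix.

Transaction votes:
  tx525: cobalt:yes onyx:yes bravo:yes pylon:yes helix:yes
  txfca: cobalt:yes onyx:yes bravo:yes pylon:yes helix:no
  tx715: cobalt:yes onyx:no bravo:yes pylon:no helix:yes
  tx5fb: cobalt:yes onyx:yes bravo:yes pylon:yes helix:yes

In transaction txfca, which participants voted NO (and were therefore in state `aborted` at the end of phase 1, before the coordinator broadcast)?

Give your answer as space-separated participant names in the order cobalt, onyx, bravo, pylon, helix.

Txn txfca phase 1: cobalt yes -> prepared; onyx yes -> prepared; bravo yes -> prepared; pylon yes -> prepared; helix no -> aborted

Answer: helix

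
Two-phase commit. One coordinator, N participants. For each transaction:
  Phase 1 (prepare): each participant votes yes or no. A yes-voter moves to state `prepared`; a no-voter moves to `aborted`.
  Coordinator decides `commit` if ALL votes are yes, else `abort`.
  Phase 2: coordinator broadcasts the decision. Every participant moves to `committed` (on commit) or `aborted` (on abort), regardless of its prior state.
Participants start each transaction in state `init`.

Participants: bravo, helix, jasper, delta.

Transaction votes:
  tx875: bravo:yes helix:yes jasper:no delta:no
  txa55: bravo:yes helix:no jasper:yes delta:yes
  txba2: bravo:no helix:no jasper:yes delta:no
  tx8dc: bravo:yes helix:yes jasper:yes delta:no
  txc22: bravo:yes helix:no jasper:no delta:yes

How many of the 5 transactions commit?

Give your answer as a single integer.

Answer: 0

Derivation:
tx875: no from jasper, delta -> abort (commits=0)
txa55: no from helix -> abort (commits=0)
txba2: no from bravo, helix, delta -> abort (commits=0)
tx8dc: no from delta -> abort (commits=0)
txc22: no from helix, jasper -> abort (commits=0)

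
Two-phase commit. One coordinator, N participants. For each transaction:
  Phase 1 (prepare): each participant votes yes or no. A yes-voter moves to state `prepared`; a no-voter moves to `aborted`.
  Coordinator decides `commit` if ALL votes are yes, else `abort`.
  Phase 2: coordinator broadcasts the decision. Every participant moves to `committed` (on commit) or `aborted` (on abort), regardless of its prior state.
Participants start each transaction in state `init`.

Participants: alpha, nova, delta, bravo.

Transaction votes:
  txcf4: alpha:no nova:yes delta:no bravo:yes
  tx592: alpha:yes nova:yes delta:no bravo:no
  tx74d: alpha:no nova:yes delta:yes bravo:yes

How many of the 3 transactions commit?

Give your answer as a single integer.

txcf4: no from alpha, delta -> abort (commits=0)
tx592: no from delta, bravo -> abort (commits=0)
tx74d: no from alpha -> abort (commits=0)

Answer: 0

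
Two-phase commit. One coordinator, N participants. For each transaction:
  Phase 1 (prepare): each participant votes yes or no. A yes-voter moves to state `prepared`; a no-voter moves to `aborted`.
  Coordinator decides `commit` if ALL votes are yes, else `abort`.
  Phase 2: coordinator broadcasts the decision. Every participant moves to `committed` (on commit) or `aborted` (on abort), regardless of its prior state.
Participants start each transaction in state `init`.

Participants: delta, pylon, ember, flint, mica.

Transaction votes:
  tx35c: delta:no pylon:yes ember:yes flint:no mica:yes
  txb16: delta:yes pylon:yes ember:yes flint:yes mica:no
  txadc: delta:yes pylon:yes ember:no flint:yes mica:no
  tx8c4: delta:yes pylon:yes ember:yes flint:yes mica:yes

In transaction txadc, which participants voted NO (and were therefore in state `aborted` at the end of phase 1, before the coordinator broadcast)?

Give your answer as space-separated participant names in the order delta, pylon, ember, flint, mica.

Answer: ember mica

Derivation:
Txn txadc phase 1: delta yes -> prepared; pylon yes -> prepared; ember no -> aborted; flint yes -> prepared; mica no -> aborted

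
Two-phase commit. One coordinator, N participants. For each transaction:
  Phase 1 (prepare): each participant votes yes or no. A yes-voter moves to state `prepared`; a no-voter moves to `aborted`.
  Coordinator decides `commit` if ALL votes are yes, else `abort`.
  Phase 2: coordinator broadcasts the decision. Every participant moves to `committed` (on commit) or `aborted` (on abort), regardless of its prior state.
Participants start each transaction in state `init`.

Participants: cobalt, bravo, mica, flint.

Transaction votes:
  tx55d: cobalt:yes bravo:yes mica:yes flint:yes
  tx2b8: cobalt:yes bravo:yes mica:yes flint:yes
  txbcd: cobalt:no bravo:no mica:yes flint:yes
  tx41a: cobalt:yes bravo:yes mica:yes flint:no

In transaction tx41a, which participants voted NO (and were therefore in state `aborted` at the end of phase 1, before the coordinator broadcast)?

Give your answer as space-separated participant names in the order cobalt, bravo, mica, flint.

Txn tx41a phase 1: cobalt yes -> prepared; bravo yes -> prepared; mica yes -> prepared; flint no -> aborted

Answer: flint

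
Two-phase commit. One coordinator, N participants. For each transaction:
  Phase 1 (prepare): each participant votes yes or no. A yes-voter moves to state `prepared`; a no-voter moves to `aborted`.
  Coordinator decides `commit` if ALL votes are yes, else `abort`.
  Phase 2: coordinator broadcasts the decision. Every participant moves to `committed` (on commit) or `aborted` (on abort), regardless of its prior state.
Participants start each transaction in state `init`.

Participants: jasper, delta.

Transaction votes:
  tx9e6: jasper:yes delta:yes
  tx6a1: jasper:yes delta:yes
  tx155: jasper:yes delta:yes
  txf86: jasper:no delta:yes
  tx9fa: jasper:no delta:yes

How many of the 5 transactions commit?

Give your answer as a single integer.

Answer: 3

Derivation:
tx9e6: all yes -> commit (commits=1)
tx6a1: all yes -> commit (commits=2)
tx155: all yes -> commit (commits=3)
txf86: no from jasper -> abort (commits=3)
tx9fa: no from jasper -> abort (commits=3)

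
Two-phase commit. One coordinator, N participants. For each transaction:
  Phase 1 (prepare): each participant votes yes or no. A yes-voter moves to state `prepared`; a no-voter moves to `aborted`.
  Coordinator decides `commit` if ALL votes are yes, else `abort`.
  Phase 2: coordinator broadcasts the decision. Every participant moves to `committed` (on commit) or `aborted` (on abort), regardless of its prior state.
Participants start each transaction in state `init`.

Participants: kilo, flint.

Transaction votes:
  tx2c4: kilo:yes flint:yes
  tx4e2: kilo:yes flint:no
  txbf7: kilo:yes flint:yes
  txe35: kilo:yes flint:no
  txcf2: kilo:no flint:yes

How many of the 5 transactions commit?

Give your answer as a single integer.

tx2c4: all yes -> commit (commits=1)
tx4e2: no from flint -> abort (commits=1)
txbf7: all yes -> commit (commits=2)
txe35: no from flint -> abort (commits=2)
txcf2: no from kilo -> abort (commits=2)

Answer: 2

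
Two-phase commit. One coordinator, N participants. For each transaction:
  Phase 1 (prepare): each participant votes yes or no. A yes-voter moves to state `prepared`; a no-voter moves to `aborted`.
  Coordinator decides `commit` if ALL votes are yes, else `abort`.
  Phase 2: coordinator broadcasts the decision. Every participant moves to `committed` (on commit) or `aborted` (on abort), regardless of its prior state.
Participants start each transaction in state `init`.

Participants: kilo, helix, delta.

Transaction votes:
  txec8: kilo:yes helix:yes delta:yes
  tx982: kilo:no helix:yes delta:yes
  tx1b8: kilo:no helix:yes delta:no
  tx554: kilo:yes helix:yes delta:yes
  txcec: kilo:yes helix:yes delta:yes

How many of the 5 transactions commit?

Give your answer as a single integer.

Answer: 3

Derivation:
txec8: all yes -> commit (commits=1)
tx982: no from kilo -> abort (commits=1)
tx1b8: no from kilo, delta -> abort (commits=1)
tx554: all yes -> commit (commits=2)
txcec: all yes -> commit (commits=3)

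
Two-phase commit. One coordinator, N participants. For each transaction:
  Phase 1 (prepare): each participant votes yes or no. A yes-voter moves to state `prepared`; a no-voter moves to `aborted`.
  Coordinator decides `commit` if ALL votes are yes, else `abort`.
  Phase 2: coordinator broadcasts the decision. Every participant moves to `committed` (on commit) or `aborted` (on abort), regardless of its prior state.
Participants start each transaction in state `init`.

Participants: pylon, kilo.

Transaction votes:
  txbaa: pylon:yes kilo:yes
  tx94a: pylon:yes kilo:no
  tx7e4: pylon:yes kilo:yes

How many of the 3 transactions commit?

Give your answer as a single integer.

txbaa: all yes -> commit (commits=1)
tx94a: no from kilo -> abort (commits=1)
tx7e4: all yes -> commit (commits=2)

Answer: 2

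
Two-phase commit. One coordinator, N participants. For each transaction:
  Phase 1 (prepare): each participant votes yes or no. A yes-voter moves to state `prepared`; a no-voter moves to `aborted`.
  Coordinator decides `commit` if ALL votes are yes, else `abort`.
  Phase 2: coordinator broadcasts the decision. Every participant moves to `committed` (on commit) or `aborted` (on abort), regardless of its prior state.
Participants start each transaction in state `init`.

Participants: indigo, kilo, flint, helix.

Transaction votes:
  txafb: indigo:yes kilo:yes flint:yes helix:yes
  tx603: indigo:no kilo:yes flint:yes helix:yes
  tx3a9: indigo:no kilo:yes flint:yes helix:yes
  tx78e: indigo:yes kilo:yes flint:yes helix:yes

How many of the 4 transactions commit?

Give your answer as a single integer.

txafb: all yes -> commit (commits=1)
tx603: no from indigo -> abort (commits=1)
tx3a9: no from indigo -> abort (commits=1)
tx78e: all yes -> commit (commits=2)

Answer: 2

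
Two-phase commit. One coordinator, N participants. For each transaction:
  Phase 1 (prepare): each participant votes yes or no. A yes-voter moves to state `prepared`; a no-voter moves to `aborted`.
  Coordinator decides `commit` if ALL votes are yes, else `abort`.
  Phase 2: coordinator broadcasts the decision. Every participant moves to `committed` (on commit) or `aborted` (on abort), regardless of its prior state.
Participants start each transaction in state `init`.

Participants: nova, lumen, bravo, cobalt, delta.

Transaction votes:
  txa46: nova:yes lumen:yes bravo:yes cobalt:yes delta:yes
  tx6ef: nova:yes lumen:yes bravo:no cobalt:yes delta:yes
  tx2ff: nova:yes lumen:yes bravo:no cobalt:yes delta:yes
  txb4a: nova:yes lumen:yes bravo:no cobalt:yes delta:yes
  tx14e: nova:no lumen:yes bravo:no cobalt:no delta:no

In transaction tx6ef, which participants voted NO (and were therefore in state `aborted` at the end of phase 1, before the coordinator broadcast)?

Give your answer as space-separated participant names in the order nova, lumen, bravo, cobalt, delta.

Answer: bravo

Derivation:
Txn tx6ef phase 1: nova yes -> prepared; lumen yes -> prepared; bravo no -> aborted; cobalt yes -> prepared; delta yes -> prepared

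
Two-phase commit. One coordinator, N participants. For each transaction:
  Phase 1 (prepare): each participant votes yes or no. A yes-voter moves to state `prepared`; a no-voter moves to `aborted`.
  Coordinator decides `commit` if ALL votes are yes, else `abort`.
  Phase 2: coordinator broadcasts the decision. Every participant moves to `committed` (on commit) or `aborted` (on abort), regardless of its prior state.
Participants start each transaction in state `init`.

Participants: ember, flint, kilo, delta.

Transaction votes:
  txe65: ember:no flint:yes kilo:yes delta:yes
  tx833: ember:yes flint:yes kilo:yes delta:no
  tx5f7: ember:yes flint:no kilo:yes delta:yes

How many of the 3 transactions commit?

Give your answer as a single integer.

txe65: no from ember -> abort (commits=0)
tx833: no from delta -> abort (commits=0)
tx5f7: no from flint -> abort (commits=0)

Answer: 0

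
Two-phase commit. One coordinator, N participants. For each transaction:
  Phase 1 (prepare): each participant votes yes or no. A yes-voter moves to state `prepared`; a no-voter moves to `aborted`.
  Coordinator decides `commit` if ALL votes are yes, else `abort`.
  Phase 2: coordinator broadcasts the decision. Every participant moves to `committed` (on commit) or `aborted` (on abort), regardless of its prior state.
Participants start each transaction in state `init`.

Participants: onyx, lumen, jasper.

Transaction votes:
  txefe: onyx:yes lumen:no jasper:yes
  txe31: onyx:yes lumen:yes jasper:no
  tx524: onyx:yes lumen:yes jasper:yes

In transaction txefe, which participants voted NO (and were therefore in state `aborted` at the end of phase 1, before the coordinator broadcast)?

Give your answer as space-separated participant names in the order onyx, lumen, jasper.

Answer: lumen

Derivation:
Txn txefe phase 1: onyx yes -> prepared; lumen no -> aborted; jasper yes -> prepared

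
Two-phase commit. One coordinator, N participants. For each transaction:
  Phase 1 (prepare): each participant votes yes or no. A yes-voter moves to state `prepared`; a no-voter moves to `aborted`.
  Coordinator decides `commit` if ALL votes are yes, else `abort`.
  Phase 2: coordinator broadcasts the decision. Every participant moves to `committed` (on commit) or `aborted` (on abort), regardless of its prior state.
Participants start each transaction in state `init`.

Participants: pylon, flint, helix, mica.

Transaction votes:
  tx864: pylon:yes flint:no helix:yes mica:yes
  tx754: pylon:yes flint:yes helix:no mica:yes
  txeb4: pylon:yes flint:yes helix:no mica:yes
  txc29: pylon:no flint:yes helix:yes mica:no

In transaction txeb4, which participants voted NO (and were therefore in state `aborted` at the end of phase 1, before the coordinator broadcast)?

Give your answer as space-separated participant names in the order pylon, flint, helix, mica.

Txn txeb4 phase 1: pylon yes -> prepared; flint yes -> prepared; helix no -> aborted; mica yes -> prepared

Answer: helix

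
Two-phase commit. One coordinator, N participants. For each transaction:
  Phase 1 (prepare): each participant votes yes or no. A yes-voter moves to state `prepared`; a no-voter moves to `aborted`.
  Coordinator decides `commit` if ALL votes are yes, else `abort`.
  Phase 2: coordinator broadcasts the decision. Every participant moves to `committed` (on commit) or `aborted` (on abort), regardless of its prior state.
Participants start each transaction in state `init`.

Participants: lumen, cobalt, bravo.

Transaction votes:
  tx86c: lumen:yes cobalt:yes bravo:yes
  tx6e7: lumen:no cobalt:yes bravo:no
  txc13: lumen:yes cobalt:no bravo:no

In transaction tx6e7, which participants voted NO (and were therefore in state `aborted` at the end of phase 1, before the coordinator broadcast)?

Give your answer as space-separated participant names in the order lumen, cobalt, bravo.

Answer: lumen bravo

Derivation:
Txn tx6e7 phase 1: lumen no -> aborted; cobalt yes -> prepared; bravo no -> aborted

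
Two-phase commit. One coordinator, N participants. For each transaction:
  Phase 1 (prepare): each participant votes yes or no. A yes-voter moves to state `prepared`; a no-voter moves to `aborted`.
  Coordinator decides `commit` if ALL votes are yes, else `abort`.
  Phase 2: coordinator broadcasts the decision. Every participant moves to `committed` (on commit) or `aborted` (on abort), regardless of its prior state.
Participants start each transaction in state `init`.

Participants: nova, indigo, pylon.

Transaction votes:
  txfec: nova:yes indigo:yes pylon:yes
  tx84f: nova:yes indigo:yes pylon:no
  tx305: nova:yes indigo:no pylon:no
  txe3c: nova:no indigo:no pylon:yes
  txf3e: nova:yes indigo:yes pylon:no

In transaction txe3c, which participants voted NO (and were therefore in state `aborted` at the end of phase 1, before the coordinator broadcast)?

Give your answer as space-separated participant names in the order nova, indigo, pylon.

Txn txe3c phase 1: nova no -> aborted; indigo no -> aborted; pylon yes -> prepared

Answer: nova indigo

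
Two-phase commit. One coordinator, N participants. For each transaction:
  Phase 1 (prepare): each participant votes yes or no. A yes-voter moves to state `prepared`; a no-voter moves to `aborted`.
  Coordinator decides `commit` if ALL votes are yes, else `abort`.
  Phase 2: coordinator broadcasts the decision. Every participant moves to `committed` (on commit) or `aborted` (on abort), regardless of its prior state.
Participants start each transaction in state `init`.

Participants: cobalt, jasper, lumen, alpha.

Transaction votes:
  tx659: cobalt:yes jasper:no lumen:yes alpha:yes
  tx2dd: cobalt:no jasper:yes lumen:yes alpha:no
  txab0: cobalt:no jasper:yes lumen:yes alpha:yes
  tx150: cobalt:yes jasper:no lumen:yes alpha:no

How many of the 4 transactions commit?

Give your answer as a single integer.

tx659: no from jasper -> abort (commits=0)
tx2dd: no from cobalt, alpha -> abort (commits=0)
txab0: no from cobalt -> abort (commits=0)
tx150: no from jasper, alpha -> abort (commits=0)

Answer: 0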